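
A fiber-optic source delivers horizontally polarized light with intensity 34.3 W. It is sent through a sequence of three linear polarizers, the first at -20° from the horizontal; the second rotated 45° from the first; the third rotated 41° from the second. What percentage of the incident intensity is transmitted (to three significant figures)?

≈ 25.1%

I₁ = 34.3 W · cos²(20°) = 30.29 W.
I₂ = I₁ · cos²(45°) = 30.29 · 0.5 = 15.14 W.
I₃ = I₂ · cos²(41°) = 15.14 · 0.5696 = 8.626 W.
That is 25.15% of the incident intensity.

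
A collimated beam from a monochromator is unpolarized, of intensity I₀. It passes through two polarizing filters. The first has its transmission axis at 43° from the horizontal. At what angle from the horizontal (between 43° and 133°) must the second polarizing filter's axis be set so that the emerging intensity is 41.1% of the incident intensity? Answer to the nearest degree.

θ ≈ 68°

Unpolarized light through the first polarizer → I₁ = ½ I₀, now polarized at 43°.
Need I₂/I₀ = 0.411, so cos²(θ − 43°) = 0.411 / 0.5 = 0.822.
θ − 43° = arccos(√0.822) = 25.0°, giving θ ≈ 43 + 25.0 = 68.0°.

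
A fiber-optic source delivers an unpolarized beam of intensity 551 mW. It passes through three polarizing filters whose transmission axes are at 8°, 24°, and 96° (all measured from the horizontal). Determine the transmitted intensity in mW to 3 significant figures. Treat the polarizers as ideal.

I ≈ 24.3 mW

Unpolarized light through the first polarizer → I₁ = 551 mW/2 = 275.5 mW, polarized at 8°.
I₂ = I₁ · cos²(16°) = 275.5 · 0.924 = 254.6 mW.
I₃ = I₂ · cos²(72°) = 254.6 · 0.09549 = 24.31 mW.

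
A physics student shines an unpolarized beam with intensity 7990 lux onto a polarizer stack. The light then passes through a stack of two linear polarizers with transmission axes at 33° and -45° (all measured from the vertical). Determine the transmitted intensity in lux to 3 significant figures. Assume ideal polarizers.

I ≈ 173 lux

Unpolarized light through the first polarizer → I₁ = 7990 lux/2 = 3995 lux, polarized at 33°.
I₂ = I₁ · cos²(78°) = 3995 · 0.04323 = 172.7 lux.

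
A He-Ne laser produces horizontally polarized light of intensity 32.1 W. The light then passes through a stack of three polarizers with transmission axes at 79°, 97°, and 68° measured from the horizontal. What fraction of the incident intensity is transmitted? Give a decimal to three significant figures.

I/I₀ ≈ 0.0252

I₁ = 32.1 W · cos²(79°) = 1.169 W.
I₂ = I₁ · cos²(18°) = 1.169 · 0.9045 = 1.057 W.
I₃ = I₂ · cos²(29°) = 1.057 · 0.765 = 0.8086 W.
Transmitted fraction = 0.02519.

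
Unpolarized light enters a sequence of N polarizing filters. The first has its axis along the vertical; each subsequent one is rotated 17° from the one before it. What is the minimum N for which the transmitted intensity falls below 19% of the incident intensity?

N = 12

First polarizer halves the unpolarized light: factor 1/2.
Each further stage multiplies by cos²(17°) = 0.9145.
After N polarizers: T = 0.5·0.9145^(N−1). Require T < 0.19 ⇒ N−1 > ln(0.19/0.5)/ln(0.9145) = 10.83, so N−1 ≥ 11 and N = 12.
Check: N=12 gives T = 0.1871 < 0.19; N=11 gives T = 0.2046.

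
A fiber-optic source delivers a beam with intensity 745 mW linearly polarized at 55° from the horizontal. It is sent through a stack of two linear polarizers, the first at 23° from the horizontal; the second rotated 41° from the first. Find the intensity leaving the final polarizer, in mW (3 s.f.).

I₁ = 745 mW · cos²(32°) = 535.8 mW.
I₂ = I₁ · cos²(41°) = 535.8 · 0.5696 = 305.2 mW.

I ≈ 305 mW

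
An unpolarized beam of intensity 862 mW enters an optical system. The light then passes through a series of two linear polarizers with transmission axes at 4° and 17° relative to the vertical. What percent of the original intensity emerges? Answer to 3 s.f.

Unpolarized light through the first polarizer → I₁ = 862 mW/2 = 431 mW, polarized at 4°.
I₂ = I₁ · cos²(13°) = 431 · 0.9494 = 409.2 mW.
That is 47.47% of the incident intensity.

≈ 47.5%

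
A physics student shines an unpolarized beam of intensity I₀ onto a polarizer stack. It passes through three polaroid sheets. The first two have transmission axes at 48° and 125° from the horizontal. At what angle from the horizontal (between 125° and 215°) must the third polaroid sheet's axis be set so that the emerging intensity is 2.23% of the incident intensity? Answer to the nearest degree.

θ ≈ 145°

Unpolarized light through the first polarizer → I₁ = ½ I₀, now polarized at 48°.
I₂ = I₁ cos²(125° − 48°) = 0.5 I₀ · cos²(77°) = 0.0253 I₀.
Need I₃/I₀ = 0.0223, so cos²(θ − 125°) = 0.0223 / 0.0253 = 0.8814.
θ − 125° = arccos(√0.8814) = 20.1°, giving θ ≈ 125 + 20.1 = 145.1°.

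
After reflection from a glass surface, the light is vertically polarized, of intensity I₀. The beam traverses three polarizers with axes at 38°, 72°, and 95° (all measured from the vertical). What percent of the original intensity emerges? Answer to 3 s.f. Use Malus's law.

≈ 36.2%

By Malus's law, I₁ = I₀ cos²(38° − 0°) = I₀ cos²(38°) = 0.621 I₀.
I₂ = I₁ cos²(72° − 38°) = 0.621 I₀ · cos²(34°) = 0.4268 I₀.
I₃ = I₂ cos²(95° − 72°) = 0.4268 I₀ · cos²(23°) = 0.3616 I₀.
That is 36.16% of the incident intensity.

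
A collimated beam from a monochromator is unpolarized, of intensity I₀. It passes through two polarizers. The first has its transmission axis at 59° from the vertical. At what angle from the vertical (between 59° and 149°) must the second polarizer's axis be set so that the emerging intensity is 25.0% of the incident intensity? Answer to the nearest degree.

θ ≈ 104°

Unpolarized light through the first polarizer → I₁ = ½ I₀, now polarized at 59°.
Need I₂/I₀ = 0.25, so cos²(θ − 59°) = 0.25 / 0.5 = 0.5.
θ − 59° = arccos(√0.5) = 45.0°, giving θ ≈ 59 + 45.0 = 104.0°.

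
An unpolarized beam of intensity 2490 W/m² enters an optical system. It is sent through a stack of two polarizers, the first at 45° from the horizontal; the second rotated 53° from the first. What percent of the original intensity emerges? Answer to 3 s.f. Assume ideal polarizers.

≈ 18.1%

Unpolarized light through the first polarizer → I₁ = 2490 W/m²/2 = 1245 W/m², polarized at 45°.
I₂ = I₁ · cos²(53°) = 1245 · 0.3622 = 450.9 W/m².
That is 18.11% of the incident intensity.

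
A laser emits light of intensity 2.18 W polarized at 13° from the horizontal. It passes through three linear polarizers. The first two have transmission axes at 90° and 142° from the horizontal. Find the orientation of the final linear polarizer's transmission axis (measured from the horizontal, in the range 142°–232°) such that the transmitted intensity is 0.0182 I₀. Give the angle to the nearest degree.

θ ≈ 155°

I₁ = I₀ cos²(90° − 13°) = I₀ cos²(77°) = 0.0506 I₀.
I₂ = I₁ cos²(142° − 90°) = 0.0506 I₀ · cos²(52°) = 0.01918 I₀.
Need I₃/I₀ = 0.0182, so cos²(θ − 142°) = 0.0182 / 0.01918 = 0.9489.
θ − 142° = arccos(√0.9489) = 13.1°, giving θ ≈ 142 + 13.1 = 155.1°.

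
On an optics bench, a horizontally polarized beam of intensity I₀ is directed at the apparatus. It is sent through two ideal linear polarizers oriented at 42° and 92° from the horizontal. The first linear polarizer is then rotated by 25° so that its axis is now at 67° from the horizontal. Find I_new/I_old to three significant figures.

I_new/I_old ≈ 0.550

Before rotation:
I₁ = I₀ cos²(42° − 0°) = I₀ cos²(42°) = 0.5523 I₀.
I₂ = I₁ cos²(92° − 42°) = 0.5523 I₀ · cos²(50°) = 0.2282 I₀.
After rotation:
I₁ = I₀ cos²(67° − 0°) = I₀ cos²(67°) = 0.1527 I₀.
I₂ = I₁ cos²(92° − 67°) = 0.1527 I₀ · cos²(25°) = 0.1254 I₀.
Ratio = 0.1254 / 0.2282 = 0.5496.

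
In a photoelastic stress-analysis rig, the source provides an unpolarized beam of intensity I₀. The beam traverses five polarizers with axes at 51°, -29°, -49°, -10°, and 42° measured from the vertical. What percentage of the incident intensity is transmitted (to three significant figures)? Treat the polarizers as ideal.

≈ 0.305%

Unpolarized light through the first polarizer → I₁ = ½ I₀, now polarized at 51°.
I₂ = I₁ cos²(-29° − 51°) = 0.5 I₀ · cos²(80°) = 0.01508 I₀.
I₃ = I₂ cos²(-49° + 29°) = 0.01508 I₀ · cos²(20°) = 0.01331 I₀.
I₄ = I₃ cos²(-10° + 49°) = 0.01331 I₀ · cos²(39°) = 0.008041 I₀.
I₅ = I₄ cos²(42° + 10°) = 0.008041 I₀ · cos²(52°) = 0.003048 I₀.
That is 0.3048% of the incident intensity.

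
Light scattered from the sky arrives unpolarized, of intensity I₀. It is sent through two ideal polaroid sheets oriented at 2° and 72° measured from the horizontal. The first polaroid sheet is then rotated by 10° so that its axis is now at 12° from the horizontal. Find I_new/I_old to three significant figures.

Before rotation:
Unpolarized light through the first polarizer → I₁ = ½ I₀, now polarized at 2°.
I₂ = I₁ cos²(72° − 2°) = 0.5 I₀ · cos²(70°) = 0.05849 I₀.
After rotation:
Unpolarized light through the first polarizer → I₁ = ½ I₀, now polarized at 12°.
I₂ = I₁ cos²(72° − 12°) = 0.5 I₀ · cos²(60°) = 0.125 I₀.
Ratio = 0.125 / 0.05849 = 2.137.

I_new/I_old ≈ 2.14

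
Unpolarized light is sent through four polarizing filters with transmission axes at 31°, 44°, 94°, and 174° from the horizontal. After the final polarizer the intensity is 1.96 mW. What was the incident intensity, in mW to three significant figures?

I₀ ≈ 331 mW

Unpolarized light through the first polarizer → I₁ = ½ I₀, now polarized at 31°.
I₂ = I₁ cos²(44° − 31°) = 0.5 I₀ · cos²(13°) = 0.4747 I₀.
I₃ = I₂ cos²(94° − 44°) = 0.4747 I₀ · cos²(50°) = 0.1961 I₀.
I₄ = I₃ cos²(174° − 94°) = 0.1961 I₀ · cos²(80°) = 0.005914 I₀.
So 1.96 mW = 0.005914 I₀, giving I₀ = 1.96/0.005914 = 331.4 mW.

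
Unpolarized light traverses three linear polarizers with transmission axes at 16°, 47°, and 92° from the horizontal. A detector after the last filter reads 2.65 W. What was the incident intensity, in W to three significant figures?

Unpolarized light through the first polarizer → I₁ = ½ I₀, now polarized at 16°.
I₂ = I₁ cos²(47° − 16°) = 0.5 I₀ · cos²(31°) = 0.3674 I₀.
I₃ = I₂ cos²(92° − 47°) = 0.3674 I₀ · cos²(45°) = 0.1837 I₀.
So 2.65 W = 0.1837 I₀, giving I₀ = 2.65/0.1837 = 14.43 W.

I₀ ≈ 14.4 W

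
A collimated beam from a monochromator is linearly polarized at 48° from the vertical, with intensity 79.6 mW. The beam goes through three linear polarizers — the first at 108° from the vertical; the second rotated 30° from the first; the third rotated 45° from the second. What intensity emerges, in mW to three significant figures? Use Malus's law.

By Malus's law, I₁ = 79.6 mW · cos²(60°) = 19.9 mW.
I₂ = I₁ · cos²(30°) = 19.9 · 0.75 = 14.93 mW.
I₃ = I₂ · cos²(45°) = 14.93 · 0.5 = 7.463 mW.

I ≈ 7.46 mW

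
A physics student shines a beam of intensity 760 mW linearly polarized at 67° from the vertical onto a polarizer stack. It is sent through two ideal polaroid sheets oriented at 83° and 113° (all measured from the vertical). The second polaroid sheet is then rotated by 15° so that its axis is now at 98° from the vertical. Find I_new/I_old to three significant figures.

I_new/I_old ≈ 1.24

Before rotation:
I₁ = I₀ cos²(83° − 67°) = I₀ cos²(16°) = 0.924 I₀.
I₂ = I₁ cos²(113° − 83°) = 0.924 I₀ · cos²(30°) = 0.693 I₀.
After rotation:
I₁ = I₀ cos²(83° − 67°) = I₀ cos²(16°) = 0.924 I₀.
I₂ = I₁ cos²(98° − 83°) = 0.924 I₀ · cos²(15°) = 0.8621 I₀.
Ratio = 0.8621 / 0.693 = 1.244.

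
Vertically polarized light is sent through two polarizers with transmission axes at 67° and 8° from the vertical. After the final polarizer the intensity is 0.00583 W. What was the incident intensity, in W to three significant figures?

I₀ ≈ 0.144 W

By Malus's law, I₁ = I₀ cos²(67° − 0°) = I₀ cos²(67°) = 0.1527 I₀.
I₂ = I₁ cos²(8° − 67°) = 0.1527 I₀ · cos²(59°) = 0.0405 I₀.
So 0.00583 W = 0.0405 I₀, giving I₀ = 0.00583/0.0405 = 0.144 W.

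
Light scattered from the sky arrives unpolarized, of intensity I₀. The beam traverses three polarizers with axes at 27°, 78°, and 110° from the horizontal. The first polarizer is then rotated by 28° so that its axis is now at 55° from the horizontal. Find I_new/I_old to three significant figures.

I_new/I_old ≈ 2.14

Before rotation:
Unpolarized light through the first polarizer → I₁ = ½ I₀, now polarized at 27°.
I₂ = I₁ cos²(78° − 27°) = 0.5 I₀ · cos²(51°) = 0.198 I₀.
I₃ = I₂ cos²(110° − 78°) = 0.198 I₀ · cos²(32°) = 0.1424 I₀.
After rotation:
Unpolarized light through the first polarizer → I₁ = ½ I₀, now polarized at 55°.
I₂ = I₁ cos²(78° − 55°) = 0.5 I₀ · cos²(23°) = 0.4237 I₀.
I₃ = I₂ cos²(110° − 78°) = 0.4237 I₀ · cos²(32°) = 0.3047 I₀.
Ratio = 0.3047 / 0.1424 = 2.139.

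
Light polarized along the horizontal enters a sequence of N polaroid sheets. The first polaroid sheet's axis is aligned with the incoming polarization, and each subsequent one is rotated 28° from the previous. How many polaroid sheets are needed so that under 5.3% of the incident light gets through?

N = 13

First polarizer is aligned with the polarization: full transmission.
Each further stage multiplies by cos²(28°) = 0.7796.
After N polarizers: T = 0.7796^(N−1). Require T < 0.053 ⇒ N−1 > ln(0.053)/ln(0.7796) = 11.80, so N−1 ≥ 12 and N = 13.
Check: N=13 gives T = 0.0504 < 0.053; N=12 gives T = 0.06465.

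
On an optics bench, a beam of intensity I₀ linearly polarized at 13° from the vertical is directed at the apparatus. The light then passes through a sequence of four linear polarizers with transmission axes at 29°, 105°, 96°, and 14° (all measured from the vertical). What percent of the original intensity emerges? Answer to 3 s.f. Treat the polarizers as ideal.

I₁ = I₀ cos²(29° − 13°) = I₀ cos²(16°) = 0.924 I₀.
I₂ = I₁ cos²(105° − 29°) = 0.924 I₀ · cos²(76°) = 0.05408 I₀.
I₃ = I₂ cos²(96° − 105°) = 0.05408 I₀ · cos²(9°) = 0.05276 I₀.
I₄ = I₃ cos²(14° − 96°) = 0.05276 I₀ · cos²(82°) = 0.001022 I₀.
That is 0.1022% of the incident intensity.

≈ 0.102%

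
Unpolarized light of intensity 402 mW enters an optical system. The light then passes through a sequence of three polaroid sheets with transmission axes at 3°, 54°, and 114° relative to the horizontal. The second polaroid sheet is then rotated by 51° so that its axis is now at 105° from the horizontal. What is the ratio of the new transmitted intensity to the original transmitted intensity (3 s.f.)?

I_new/I_old ≈ 0.426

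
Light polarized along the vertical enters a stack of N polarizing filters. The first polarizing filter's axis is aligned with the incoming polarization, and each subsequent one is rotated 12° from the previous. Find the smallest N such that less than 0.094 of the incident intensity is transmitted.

First polarizer is aligned with the polarization: full transmission.
Each further stage multiplies by cos²(12°) = 0.9568.
After N polarizers: T = 0.9568^(N−1). Require T < 0.094 ⇒ N−1 > ln(0.094)/ln(0.9568) = 53.51, so N−1 ≥ 54 and N = 55.
Check: N=55 gives T = 0.09198 < 0.094; N=54 gives T = 0.09613.

N = 55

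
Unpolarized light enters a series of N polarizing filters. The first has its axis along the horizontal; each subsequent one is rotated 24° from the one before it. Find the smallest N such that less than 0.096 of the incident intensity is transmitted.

N = 11

First polarizer halves the unpolarized light: factor 1/2.
Each further stage multiplies by cos²(24°) = 0.8346.
After N polarizers: T = 0.5·0.8346^(N−1). Require T < 0.096 ⇒ N−1 > ln(0.096/0.5)/ln(0.8346) = 9.13, so N−1 ≥ 10 and N = 11.
Check: N=11 gives T = 0.08195 < 0.096; N=10 gives T = 0.0982.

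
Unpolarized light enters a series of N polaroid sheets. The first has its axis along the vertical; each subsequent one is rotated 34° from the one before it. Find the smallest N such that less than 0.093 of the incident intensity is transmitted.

N = 6

First polarizer halves the unpolarized light: factor 1/2.
Each further stage multiplies by cos²(34°) = 0.6873.
After N polarizers: T = 0.5·0.6873^(N−1). Require T < 0.093 ⇒ N−1 > ln(0.093/0.5)/ln(0.6873) = 4.49, so N−1 ≥ 5 and N = 6.
Check: N=6 gives T = 0.07669 < 0.093; N=5 gives T = 0.1116.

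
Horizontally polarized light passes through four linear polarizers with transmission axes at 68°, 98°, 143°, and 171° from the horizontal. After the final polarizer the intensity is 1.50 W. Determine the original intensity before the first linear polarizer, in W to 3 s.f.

I₀ ≈ 36.6 W

I₁ = I₀ cos²(68° − 0°) = I₀ cos²(68°) = 0.1403 I₀.
I₂ = I₁ cos²(98° − 68°) = 0.1403 I₀ · cos²(30°) = 0.1052 I₀.
I₃ = I₂ cos²(143° − 98°) = 0.1052 I₀ · cos²(45°) = 0.05262 I₀.
I₄ = I₃ cos²(171° − 143°) = 0.05262 I₀ · cos²(28°) = 0.04103 I₀.
So 1.50 W = 0.04103 I₀, giving I₀ = 1.50/0.04103 = 36.56 W.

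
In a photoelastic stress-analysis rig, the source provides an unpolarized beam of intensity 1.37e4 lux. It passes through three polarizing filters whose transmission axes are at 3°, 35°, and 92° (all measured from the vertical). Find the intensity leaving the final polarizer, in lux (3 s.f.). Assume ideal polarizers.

Unpolarized light through the first polarizer → I₁ = 1.37e4 lux/2 = 6850 lux, polarized at 3°.
I₂ = I₁ · cos²(32°) = 6850 · 0.7192 = 4926 lux.
I₃ = I₂ · cos²(57°) = 4926 · 0.2966 = 1461 lux.

I ≈ 1460 lux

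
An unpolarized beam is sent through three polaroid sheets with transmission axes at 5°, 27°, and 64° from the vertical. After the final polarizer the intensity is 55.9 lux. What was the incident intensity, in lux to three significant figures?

Unpolarized light through the first polarizer → I₁ = ½ I₀, now polarized at 5°.
I₂ = I₁ cos²(27° − 5°) = 0.5 I₀ · cos²(22°) = 0.4298 I₀.
I₃ = I₂ cos²(64° − 27°) = 0.4298 I₀ · cos²(37°) = 0.2742 I₀.
So 55.9 lux = 0.2742 I₀, giving I₀ = 55.9/0.2742 = 203.9 lux.

I₀ ≈ 204 lux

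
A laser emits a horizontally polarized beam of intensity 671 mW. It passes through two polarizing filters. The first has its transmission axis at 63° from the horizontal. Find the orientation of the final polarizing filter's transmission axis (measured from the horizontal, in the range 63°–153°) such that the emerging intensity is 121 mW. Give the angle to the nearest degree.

θ ≈ 84°

By Malus's law, I₁ = I₀ cos²(63° − 0°) = I₀ cos²(63°) = 0.2061 I₀.
Target fraction: 121 / 671 mW = 0.1803 of I₀.
Need I₂/I₀ = 0.1803, so cos²(θ − 63°) = 0.1803 / 0.2061 = 0.8749.
θ − 63° = arccos(√0.8749) = 20.7°, giving θ ≈ 63 + 20.7 = 83.7°.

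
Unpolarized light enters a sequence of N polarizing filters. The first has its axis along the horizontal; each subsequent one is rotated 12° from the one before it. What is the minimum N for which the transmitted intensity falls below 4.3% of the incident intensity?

First polarizer halves the unpolarized light: factor 1/2.
Each further stage multiplies by cos²(12°) = 0.9568.
After N polarizers: T = 0.5·0.9568^(N−1). Require T < 0.043 ⇒ N−1 > ln(0.043/0.5)/ln(0.9568) = 55.52, so N−1 ≥ 56 and N = 57.
Check: N=57 gives T = 0.0421 < 0.043; N=56 gives T = 0.044.

N = 57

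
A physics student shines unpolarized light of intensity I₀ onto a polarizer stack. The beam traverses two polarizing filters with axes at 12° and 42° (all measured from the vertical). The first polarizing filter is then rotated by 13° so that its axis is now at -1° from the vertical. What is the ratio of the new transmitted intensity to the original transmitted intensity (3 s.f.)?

Before rotation:
Unpolarized light through the first polarizer → I₁ = ½ I₀, now polarized at 12°.
I₂ = I₁ cos²(42° − 12°) = 0.5 I₀ · cos²(30°) = 0.375 I₀.
After rotation:
Unpolarized light through the first polarizer → I₁ = ½ I₀, now polarized at -1°.
I₂ = I₁ cos²(42° + 1°) = 0.5 I₀ · cos²(43°) = 0.2674 I₀.
Ratio = 0.2674 / 0.375 = 0.7132.

I_new/I_old ≈ 0.713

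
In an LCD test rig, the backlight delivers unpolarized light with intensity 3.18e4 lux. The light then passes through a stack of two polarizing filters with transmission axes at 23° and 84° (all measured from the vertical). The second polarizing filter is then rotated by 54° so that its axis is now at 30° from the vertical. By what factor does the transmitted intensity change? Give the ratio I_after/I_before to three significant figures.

I_new/I_old ≈ 4.19

Before rotation:
Unpolarized light through the first polarizer → I₁ = ½ I₀, now polarized at 23°.
I₂ = I₁ cos²(84° − 23°) = 0.5 I₀ · cos²(61°) = 0.1175 I₀.
After rotation:
Unpolarized light through the first polarizer → I₁ = ½ I₀, now polarized at 23°.
I₂ = I₁ cos²(30° − 23°) = 0.5 I₀ · cos²(7°) = 0.4926 I₀.
Ratio = 0.4926 / 0.1175 = 4.191.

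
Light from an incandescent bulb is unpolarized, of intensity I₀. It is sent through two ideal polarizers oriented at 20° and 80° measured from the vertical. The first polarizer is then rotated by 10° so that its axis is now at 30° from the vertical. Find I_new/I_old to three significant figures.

Before rotation:
Unpolarized light through the first polarizer → I₁ = ½ I₀, now polarized at 20°.
I₂ = I₁ cos²(80° − 20°) = 0.5 I₀ · cos²(60°) = 0.125 I₀.
After rotation:
Unpolarized light through the first polarizer → I₁ = ½ I₀, now polarized at 30°.
I₂ = I₁ cos²(80° − 30°) = 0.5 I₀ · cos²(50°) = 0.2066 I₀.
Ratio = 0.2066 / 0.125 = 1.653.

I_new/I_old ≈ 1.65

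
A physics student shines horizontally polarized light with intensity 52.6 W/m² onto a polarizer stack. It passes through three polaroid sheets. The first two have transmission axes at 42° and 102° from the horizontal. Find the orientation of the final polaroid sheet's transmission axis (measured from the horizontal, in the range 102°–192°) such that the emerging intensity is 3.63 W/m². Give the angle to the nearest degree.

I₁ = I₀ cos²(42° − 0°) = I₀ cos²(42°) = 0.5523 I₀.
I₂ = I₁ cos²(102° − 42°) = 0.5523 I₀ · cos²(60°) = 0.1381 I₀.
Target fraction: 3.63 / 52.6 W/m² = 0.06901 of I₀.
Need I₃/I₀ = 0.06901, so cos²(θ − 102°) = 0.06901 / 0.1381 = 0.4998.
θ − 102° = arccos(√0.4998) = 45.0°, giving θ ≈ 102 + 45.0 = 147.0°.

θ ≈ 147°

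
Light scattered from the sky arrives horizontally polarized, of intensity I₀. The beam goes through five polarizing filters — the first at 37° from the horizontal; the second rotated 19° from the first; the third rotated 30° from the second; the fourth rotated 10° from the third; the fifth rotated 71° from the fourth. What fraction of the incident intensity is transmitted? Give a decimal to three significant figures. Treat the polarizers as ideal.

≈ 0.0440 I₀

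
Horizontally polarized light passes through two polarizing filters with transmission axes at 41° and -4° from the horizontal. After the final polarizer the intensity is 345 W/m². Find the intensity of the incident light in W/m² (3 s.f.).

I₀ ≈ 1210 W/m²

By Malus's law, I₁ = I₀ cos²(41° − 0°) = I₀ cos²(41°) = 0.5696 I₀.
I₂ = I₁ cos²(-4° − 41°) = 0.5696 I₀ · cos²(45°) = 0.2848 I₀.
So 345 W/m² = 0.2848 I₀, giving I₀ = 345/0.2848 = 1211 W/m².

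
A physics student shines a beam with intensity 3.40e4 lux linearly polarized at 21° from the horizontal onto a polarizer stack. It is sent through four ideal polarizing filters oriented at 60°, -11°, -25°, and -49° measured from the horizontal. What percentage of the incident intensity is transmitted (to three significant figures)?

I₁ = 3.40e4 lux · cos²(39°) = 2.053e+04 lux.
I₂ = I₁ · cos²(71°) = 2.053e+04 · 0.106 = 2177 lux.
I₃ = I₂ · cos²(14°) = 2177 · 0.9415 = 2049 lux.
I₄ = I₃ · cos²(24°) = 2049 · 0.8346 = 1710 lux.
That is 5.03% of the incident intensity.

≈ 5.03%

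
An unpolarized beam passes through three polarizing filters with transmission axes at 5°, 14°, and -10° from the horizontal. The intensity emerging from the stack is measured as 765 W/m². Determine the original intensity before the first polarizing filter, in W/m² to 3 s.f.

Unpolarized light through the first polarizer → I₁ = ½ I₀, now polarized at 5°.
I₂ = I₁ cos²(14° − 5°) = 0.5 I₀ · cos²(9°) = 0.4878 I₀.
I₃ = I₂ cos²(-10° − 14°) = 0.4878 I₀ · cos²(24°) = 0.4071 I₀.
So 765 W/m² = 0.4071 I₀, giving I₀ = 765/0.4071 = 1879 W/m².

I₀ ≈ 1880 W/m²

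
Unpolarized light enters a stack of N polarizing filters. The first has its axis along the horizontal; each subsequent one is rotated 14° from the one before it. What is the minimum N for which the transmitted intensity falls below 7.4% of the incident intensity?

First polarizer halves the unpolarized light: factor 1/2.
Each further stage multiplies by cos²(14°) = 0.9415.
After N polarizers: T = 0.5·0.9415^(N−1). Require T < 0.074 ⇒ N−1 > ln(0.074/0.5)/ln(0.9415) = 31.68, so N−1 ≥ 32 and N = 33.
Check: N=33 gives T = 0.07258 < 0.074; N=32 gives T = 0.07709.

N = 33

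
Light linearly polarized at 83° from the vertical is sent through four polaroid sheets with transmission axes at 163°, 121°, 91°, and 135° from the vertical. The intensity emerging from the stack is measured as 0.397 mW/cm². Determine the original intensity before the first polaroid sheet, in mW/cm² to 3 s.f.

I₀ ≈ 61.4 mW/cm²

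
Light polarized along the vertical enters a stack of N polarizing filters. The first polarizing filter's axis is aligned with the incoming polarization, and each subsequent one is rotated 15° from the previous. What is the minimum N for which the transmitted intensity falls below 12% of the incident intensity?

N = 32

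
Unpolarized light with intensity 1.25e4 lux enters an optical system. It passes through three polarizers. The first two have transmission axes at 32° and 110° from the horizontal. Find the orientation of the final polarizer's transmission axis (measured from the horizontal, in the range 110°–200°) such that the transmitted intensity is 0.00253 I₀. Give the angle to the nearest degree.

Unpolarized light through the first polarizer → I₁ = ½ I₀, now polarized at 32°.
I₂ = I₁ cos²(110° − 32°) = 0.5 I₀ · cos²(78°) = 0.02161 I₀.
Need I₃/I₀ = 0.00253, so cos²(θ − 110°) = 0.00253 / 0.02161 = 0.1171.
θ − 110° = arccos(√0.1171) = 70.0°, giving θ ≈ 110 + 70.0 = 180.0°.

θ ≈ 180°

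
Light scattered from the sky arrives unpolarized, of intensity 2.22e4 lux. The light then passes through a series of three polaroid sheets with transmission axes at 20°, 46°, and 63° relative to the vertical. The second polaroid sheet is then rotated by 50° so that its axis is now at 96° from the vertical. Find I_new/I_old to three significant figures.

Before rotation:
Unpolarized light through the first polarizer → I₁ = ½ I₀, now polarized at 20°.
I₂ = I₁ cos²(46° − 20°) = 0.5 I₀ · cos²(26°) = 0.4039 I₀.
I₃ = I₂ cos²(63° − 46°) = 0.4039 I₀ · cos²(17°) = 0.3694 I₀.
After rotation:
Unpolarized light through the first polarizer → I₁ = ½ I₀, now polarized at 20°.
I₂ = I₁ cos²(96° − 20°) = 0.5 I₀ · cos²(76°) = 0.02926 I₀.
I₃ = I₂ cos²(63° − 96°) = 0.02926 I₀ · cos²(33°) = 0.02058 I₀.
Ratio = 0.02058 / 0.3694 = 0.05572.

I_new/I_old ≈ 0.0557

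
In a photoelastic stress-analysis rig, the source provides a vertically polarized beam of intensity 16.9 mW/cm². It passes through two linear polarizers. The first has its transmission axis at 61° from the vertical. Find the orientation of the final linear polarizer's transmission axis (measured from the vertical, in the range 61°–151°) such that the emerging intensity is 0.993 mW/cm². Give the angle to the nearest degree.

θ ≈ 121°

By Malus's law, I₁ = I₀ cos²(61° − 0°) = I₀ cos²(61°) = 0.235 I₀.
Target fraction: 0.993 / 16.9 mW/cm² = 0.05876 of I₀.
Need I₂/I₀ = 0.05876, so cos²(θ − 61°) = 0.05876 / 0.235 = 0.25.
θ − 61° = arccos(√0.25) = 60.0°, giving θ ≈ 61 + 60.0 = 121.0°.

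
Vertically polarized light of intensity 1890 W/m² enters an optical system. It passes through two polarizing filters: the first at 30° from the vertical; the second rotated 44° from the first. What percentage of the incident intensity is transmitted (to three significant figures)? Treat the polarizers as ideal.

By Malus's law, I₁ = 1890 W/m² · cos²(30°) = 1418 W/m².
I₂ = I₁ · cos²(44°) = 1418 · 0.5174 = 733.5 W/m².
That is 38.81% of the incident intensity.

≈ 38.8%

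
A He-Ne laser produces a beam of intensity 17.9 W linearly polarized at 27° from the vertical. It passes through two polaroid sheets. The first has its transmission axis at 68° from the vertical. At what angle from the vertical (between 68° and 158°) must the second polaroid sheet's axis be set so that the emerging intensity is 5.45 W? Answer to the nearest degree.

θ ≈ 111°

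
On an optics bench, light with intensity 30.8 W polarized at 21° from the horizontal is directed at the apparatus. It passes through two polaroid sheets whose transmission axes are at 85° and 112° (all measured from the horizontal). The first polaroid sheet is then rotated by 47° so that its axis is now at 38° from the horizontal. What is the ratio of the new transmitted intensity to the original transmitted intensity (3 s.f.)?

Before rotation:
I₁ = I₀ cos²(85° − 21°) = I₀ cos²(64°) = 0.1922 I₀.
I₂ = I₁ cos²(112° − 85°) = 0.1922 I₀ · cos²(27°) = 0.1526 I₀.
After rotation:
I₁ = I₀ cos²(38° − 21°) = I₀ cos²(17°) = 0.9145 I₀.
I₂ = I₁ cos²(112° − 38°) = 0.9145 I₀ · cos²(74°) = 0.06948 I₀.
Ratio = 0.06948 / 0.1526 = 0.4554.

I_new/I_old ≈ 0.455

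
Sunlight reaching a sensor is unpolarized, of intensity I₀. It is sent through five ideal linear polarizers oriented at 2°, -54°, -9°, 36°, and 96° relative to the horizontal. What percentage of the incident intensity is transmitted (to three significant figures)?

≈ 0.977%

Unpolarized light through the first polarizer → I₁ = ½ I₀, now polarized at 2°.
I₂ = I₁ cos²(-54° − 2°) = 0.5 I₀ · cos²(56°) = 0.1563 I₀.
I₃ = I₂ cos²(-9° + 54°) = 0.1563 I₀ · cos²(45°) = 0.07817 I₀.
I₄ = I₃ cos²(36° + 9°) = 0.07817 I₀ · cos²(45°) = 0.03909 I₀.
I₅ = I₄ cos²(96° − 36°) = 0.03909 I₀ · cos²(60°) = 0.009772 I₀.
That is 0.9772% of the incident intensity.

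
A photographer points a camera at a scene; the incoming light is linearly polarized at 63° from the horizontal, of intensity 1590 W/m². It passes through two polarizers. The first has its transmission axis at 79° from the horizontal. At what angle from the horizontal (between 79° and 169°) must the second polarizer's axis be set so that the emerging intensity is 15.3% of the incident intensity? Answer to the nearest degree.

I₁ = I₀ cos²(79° − 63°) = I₀ cos²(16°) = 0.924 I₀.
Need I₂/I₀ = 0.153, so cos²(θ − 79°) = 0.153 / 0.924 = 0.1656.
θ − 79° = arccos(√0.1656) = 66.0°, giving θ ≈ 79 + 66.0 = 145.0°.

θ ≈ 145°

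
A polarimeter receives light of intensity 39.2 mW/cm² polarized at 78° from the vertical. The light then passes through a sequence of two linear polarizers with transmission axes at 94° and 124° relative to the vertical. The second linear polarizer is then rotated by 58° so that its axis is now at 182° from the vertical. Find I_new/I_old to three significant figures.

I_new/I_old ≈ 0.00162

Before rotation:
By Malus's law, I₁ = I₀ cos²(94° − 78°) = I₀ cos²(16°) = 0.924 I₀.
I₂ = I₁ cos²(124° − 94°) = 0.924 I₀ · cos²(30°) = 0.693 I₀.
After rotation:
I₁ = I₀ cos²(94° − 78°) = I₀ cos²(16°) = 0.924 I₀.
I₂ = I₁ cos²(182° − 94°) = 0.924 I₀ · cos²(88°) = 0.001125 I₀.
Ratio = 0.001125 / 0.693 = 0.001624.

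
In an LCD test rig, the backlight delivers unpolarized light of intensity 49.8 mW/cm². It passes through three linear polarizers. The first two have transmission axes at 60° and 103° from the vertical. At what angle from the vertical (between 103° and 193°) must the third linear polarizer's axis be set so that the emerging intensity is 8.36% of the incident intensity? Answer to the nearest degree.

θ ≈ 159°

Unpolarized light through the first polarizer → I₁ = ½ I₀, now polarized at 60°.
I₂ = I₁ cos²(103° − 60°) = 0.5 I₀ · cos²(43°) = 0.2674 I₀.
Need I₃/I₀ = 0.0836, so cos²(θ − 103°) = 0.0836 / 0.2674 = 0.3126.
θ − 103° = arccos(√0.3126) = 56.0°, giving θ ≈ 103 + 56.0 = 159.0°.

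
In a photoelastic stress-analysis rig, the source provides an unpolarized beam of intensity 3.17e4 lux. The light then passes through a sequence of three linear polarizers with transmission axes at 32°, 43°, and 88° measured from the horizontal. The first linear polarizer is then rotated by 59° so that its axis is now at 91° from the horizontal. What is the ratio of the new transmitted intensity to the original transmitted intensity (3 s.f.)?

I_new/I_old ≈ 0.465

Before rotation:
Unpolarized light through the first polarizer → I₁ = ½ I₀, now polarized at 32°.
I₂ = I₁ cos²(43° − 32°) = 0.5 I₀ · cos²(11°) = 0.4818 I₀.
I₃ = I₂ cos²(88° − 43°) = 0.4818 I₀ · cos²(45°) = 0.2409 I₀.
After rotation:
Unpolarized light through the first polarizer → I₁ = ½ I₀, now polarized at 91°.
I₂ = I₁ cos²(43° − 91°) = 0.5 I₀ · cos²(48°) = 0.2239 I₀.
I₃ = I₂ cos²(88° − 43°) = 0.2239 I₀ · cos²(45°) = 0.1119 I₀.
Ratio = 0.1119 / 0.2409 = 0.4647.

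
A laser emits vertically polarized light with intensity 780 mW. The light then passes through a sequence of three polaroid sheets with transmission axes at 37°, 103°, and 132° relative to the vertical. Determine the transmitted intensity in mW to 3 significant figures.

I ≈ 63.0 mW

I₁ = 780 mW · cos²(37°) = 497.5 mW.
I₂ = I₁ · cos²(66°) = 497.5 · 0.1654 = 82.3 mW.
I₃ = I₂ · cos²(29°) = 82.3 · 0.765 = 62.96 mW.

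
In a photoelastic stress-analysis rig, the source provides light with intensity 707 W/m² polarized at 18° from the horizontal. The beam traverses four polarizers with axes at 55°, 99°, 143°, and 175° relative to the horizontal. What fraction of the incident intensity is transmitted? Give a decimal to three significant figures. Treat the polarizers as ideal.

I/I₀ ≈ 0.123

By Malus's law, I₁ = 707 W/m² · cos²(37°) = 450.9 W/m².
I₂ = I₁ · cos²(44°) = 450.9 · 0.5174 = 233.3 W/m².
I₃ = I₂ · cos²(44°) = 233.3 · 0.5174 = 120.7 W/m².
I₄ = I₃ · cos²(32°) = 120.7 · 0.7192 = 86.83 W/m².
Transmitted fraction = 0.1228.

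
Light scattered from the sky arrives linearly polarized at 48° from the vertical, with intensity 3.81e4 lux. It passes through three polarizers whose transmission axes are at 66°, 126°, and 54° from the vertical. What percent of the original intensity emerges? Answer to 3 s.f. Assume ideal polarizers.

≈ 2.16%

I₁ = 3.81e4 lux · cos²(18°) = 3.446e+04 lux.
I₂ = I₁ · cos²(60°) = 3.446e+04 · 0.25 = 8615 lux.
I₃ = I₂ · cos²(72°) = 8615 · 0.09549 = 822.7 lux.
That is 2.159% of the incident intensity.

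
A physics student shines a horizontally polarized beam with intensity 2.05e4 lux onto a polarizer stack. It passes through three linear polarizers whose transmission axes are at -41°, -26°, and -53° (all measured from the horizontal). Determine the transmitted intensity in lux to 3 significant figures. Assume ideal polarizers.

I ≈ 8650 lux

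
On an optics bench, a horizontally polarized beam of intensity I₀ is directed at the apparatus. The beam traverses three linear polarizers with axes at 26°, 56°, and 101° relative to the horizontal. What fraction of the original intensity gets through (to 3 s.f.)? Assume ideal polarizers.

≈ 0.303 I₀

I₁ = I₀ cos²(26° − 0°) = I₀ cos²(26°) = 0.8078 I₀.
I₂ = I₁ cos²(56° − 26°) = 0.8078 I₀ · cos²(30°) = 0.6059 I₀.
I₃ = I₂ cos²(101° − 56°) = 0.6059 I₀ · cos²(45°) = 0.3029 I₀.
Transmitted fraction = 0.3029.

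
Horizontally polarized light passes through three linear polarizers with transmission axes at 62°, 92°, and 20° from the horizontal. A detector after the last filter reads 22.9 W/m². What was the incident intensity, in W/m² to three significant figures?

By Malus's law, I₁ = I₀ cos²(62° − 0°) = I₀ cos²(62°) = 0.2204 I₀.
I₂ = I₁ cos²(92° − 62°) = 0.2204 I₀ · cos²(30°) = 0.1653 I₀.
I₃ = I₂ cos²(20° − 92°) = 0.1653 I₀ · cos²(72°) = 0.01578 I₀.
So 22.9 W/m² = 0.01578 I₀, giving I₀ = 22.9/0.01578 = 1451 W/m².

I₀ ≈ 1450 W/m²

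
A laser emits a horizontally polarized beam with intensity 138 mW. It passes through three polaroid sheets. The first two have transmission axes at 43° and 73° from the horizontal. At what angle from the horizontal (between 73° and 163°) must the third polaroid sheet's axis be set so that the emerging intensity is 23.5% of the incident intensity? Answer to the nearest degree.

I₁ = I₀ cos²(43° − 0°) = I₀ cos²(43°) = 0.5349 I₀.
I₂ = I₁ cos²(73° − 43°) = 0.5349 I₀ · cos²(30°) = 0.4012 I₀.
Need I₃/I₀ = 0.235, so cos²(θ − 73°) = 0.235 / 0.4012 = 0.5858.
θ − 73° = arccos(√0.5858) = 40.1°, giving θ ≈ 73 + 40.1 = 113.1°.

θ ≈ 113°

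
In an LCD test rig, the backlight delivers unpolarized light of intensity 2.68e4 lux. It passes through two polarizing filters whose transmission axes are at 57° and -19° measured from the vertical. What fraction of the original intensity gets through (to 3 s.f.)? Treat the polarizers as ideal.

Unpolarized light through the first polarizer → I₁ = 2.68e4 lux/2 = 1.34e+04 lux, polarized at 57°.
I₂ = I₁ · cos²(76°) = 1.34e+04 · 0.05853 = 784.3 lux.
Transmitted fraction = 0.02926.

I/I₀ ≈ 0.0293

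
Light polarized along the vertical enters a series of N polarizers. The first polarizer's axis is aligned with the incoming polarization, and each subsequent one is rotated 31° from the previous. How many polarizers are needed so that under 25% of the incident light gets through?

N = 6

First polarizer is aligned with the polarization: full transmission.
Each further stage multiplies by cos²(31°) = 0.7347.
After N polarizers: T = 0.7347^(N−1). Require T < 0.25 ⇒ N−1 > ln(0.25)/ln(0.7347) = 4.50, so N−1 ≥ 5 and N = 6.
Check: N=6 gives T = 0.2141 < 0.25; N=5 gives T = 0.2914.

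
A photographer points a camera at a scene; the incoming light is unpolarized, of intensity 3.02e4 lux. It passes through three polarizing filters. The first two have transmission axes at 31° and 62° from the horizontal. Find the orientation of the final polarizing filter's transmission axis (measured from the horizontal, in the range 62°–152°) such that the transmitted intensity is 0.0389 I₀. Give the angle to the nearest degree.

θ ≈ 133°

Unpolarized light through the first polarizer → I₁ = ½ I₀, now polarized at 31°.
I₂ = I₁ cos²(62° − 31°) = 0.5 I₀ · cos²(31°) = 0.3674 I₀.
Need I₃/I₀ = 0.0389, so cos²(θ − 62°) = 0.0389 / 0.3674 = 0.1059.
θ − 62° = arccos(√0.1059) = 71.0°, giving θ ≈ 62 + 71.0 = 133.0°.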